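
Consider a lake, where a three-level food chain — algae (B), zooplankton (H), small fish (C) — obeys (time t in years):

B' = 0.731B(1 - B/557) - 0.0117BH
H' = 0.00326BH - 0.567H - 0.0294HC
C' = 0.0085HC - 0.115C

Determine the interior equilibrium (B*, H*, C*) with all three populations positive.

From dC/dt = 0: 0.0085H* = 0.115, so H* = 13.5.
From dB/dt = 0: 0.731(1 - B*/557) = 0.0117·13.5, giving B* = 557·(1 - 0.217) = 436.
From dH/dt = 0: 0.00326·436 - 0.567 = 0.0294C*, so C* = 0.856/0.0294 = 29.1.

B* ≈ 436, H* ≈ 13.5, C* ≈ 29.1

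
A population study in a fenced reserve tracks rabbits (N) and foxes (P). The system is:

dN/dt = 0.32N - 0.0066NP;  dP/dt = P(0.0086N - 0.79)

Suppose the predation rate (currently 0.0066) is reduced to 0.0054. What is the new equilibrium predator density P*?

At the interior fixed point, setting dN/dt = 0 with N > 0 fixes P* = (prey growth rate)/(NP coefficient) — independent of the other coefficients.
With the change, P* = 0.32/0.0054 = 59.3; it rises from 48.5.

P* ≈ 59.3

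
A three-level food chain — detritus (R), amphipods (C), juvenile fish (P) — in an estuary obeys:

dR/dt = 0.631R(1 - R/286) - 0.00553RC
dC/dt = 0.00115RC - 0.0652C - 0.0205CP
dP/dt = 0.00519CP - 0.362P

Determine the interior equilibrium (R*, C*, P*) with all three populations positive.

From dP/dt = 0: 0.00519C* = 0.362, so C* = 69.7.
From dR/dt = 0: 0.631(1 - R*/286) = 0.00553·69.7, giving R* = 286·(1 - 0.611) = 111.
From dC/dt = 0: 0.00115·111 - 0.0652 = 0.0205P*, so P* = 0.0627/0.0205 = 3.06.

R* ≈ 111, C* ≈ 69.7, P* ≈ 3.06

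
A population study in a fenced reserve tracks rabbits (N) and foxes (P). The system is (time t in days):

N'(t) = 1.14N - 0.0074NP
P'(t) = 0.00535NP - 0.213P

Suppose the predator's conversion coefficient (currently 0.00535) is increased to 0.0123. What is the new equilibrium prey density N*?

N* ≈ 17.3

At the interior fixed point, setting dP/dt = 0 with P > 0 fixes N* = (predator death rate)/(NP coefficient) — independent of the other coefficients.
With the change, N* = 0.213/0.0123 = 17.3; it falls from 39.8.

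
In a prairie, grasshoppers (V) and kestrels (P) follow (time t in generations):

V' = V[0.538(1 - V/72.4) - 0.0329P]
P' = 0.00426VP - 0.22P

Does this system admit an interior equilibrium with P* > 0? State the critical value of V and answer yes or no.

Threshold V = 51.6; K > 51.6, so yes, the predator persists.

The predator equation gives dP/dt > 0 only when V > 0.22/0.00426 = 51.6.
Without the predator, V → K = 72.4. Since 72.4 > 51.6, the predator can invade and persist.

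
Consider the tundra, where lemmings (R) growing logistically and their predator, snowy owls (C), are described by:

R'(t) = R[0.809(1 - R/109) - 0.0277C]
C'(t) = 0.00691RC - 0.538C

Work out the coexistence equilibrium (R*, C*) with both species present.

From dC/dt = 0 with C > 0: 0.00691R* = 0.538, so R* = 77.9.
Substitute into dR/dt = 0: 0.809(1 - 77.9/109) = 0.0277C*.
The bracket is 0.286, giving C* = 0.231/0.0277 = 8.34.

R* ≈ 77.9, C* ≈ 8.34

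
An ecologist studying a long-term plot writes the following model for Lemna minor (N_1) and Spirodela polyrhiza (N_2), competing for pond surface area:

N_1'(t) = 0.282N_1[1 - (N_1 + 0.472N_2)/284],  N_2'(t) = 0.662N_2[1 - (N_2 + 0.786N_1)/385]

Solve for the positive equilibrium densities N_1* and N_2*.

Setting both brackets to zero gives the nullclines N_1 + 0.472N_2 = 284 and 0.786N_1 + N_2 = 385.
Substituting N_2 = 385 - 0.786N_1 into the first: N_1(1 - 0.472·0.786) = 284 - 0.472·385.
So N_1* = 102/0.629 = 163, and then N_2* = 385 - 0.786·163 = 257.

N_1* ≈ 163, N_2* ≈ 257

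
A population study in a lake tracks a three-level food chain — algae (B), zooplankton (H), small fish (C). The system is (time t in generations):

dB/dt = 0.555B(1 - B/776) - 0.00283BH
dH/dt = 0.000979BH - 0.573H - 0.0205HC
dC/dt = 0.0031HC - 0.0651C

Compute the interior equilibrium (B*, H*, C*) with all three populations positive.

B* ≈ 693, H* ≈ 21, C* ≈ 5.14

From dC/dt = 0: 0.0031H* = 0.0651, so H* = 21.
From dB/dt = 0: 0.555(1 - B*/776) = 0.00283·21, giving B* = 776·(1 - 0.107) = 693.
From dH/dt = 0: 0.000979·693 - 0.573 = 0.0205C*, so C* = 0.105/0.0205 = 5.14.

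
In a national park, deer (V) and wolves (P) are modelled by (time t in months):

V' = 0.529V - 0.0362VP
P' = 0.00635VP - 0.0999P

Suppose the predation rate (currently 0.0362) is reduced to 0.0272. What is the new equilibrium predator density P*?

P* ≈ 19.4

At the interior fixed point, setting dV/dt = 0 with V > 0 fixes P* = (prey growth rate)/(VP coefficient) — independent of the other coefficients.
With the change, P* = 0.529/0.0272 = 19.4; it rises from 14.6.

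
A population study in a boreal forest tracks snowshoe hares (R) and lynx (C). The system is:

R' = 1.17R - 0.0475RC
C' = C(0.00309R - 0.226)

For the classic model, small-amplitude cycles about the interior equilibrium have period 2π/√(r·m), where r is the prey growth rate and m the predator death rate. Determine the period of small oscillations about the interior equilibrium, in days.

Here r = 1.17 and m = 0.226, so r·m = 0.264.
ω = √0.264 = 0.514 per day, hence T = 2π/ω ≈ 12.2 days.

T ≈ 12.2 days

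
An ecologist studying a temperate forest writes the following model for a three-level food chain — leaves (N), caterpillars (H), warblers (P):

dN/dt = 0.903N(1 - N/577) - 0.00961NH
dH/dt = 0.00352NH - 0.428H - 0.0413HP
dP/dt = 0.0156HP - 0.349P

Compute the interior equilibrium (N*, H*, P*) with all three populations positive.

From dP/dt = 0: 0.0156H* = 0.349, so H* = 22.4.
From dN/dt = 0: 0.903(1 - N*/577) = 0.00961·22.4, giving N* = 577·(1 - 0.238) = 440.
From dH/dt = 0: 0.00352·440 - 0.428 = 0.0413P*, so P* = 1.12/0.0413 = 27.1.

N* ≈ 440, H* ≈ 22.4, P* ≈ 27.1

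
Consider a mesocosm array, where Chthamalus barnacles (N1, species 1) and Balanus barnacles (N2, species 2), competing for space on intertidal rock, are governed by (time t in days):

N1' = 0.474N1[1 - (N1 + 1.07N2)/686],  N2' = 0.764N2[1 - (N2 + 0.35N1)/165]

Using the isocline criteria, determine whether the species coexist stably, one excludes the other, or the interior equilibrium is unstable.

species 1 excludes species 2

Compare the nullcline intercepts: K1/α12 = 686/1.07 = 641 > K2 = 165; K2/α21 = 165/0.35 = 471 < K1 = 686.
Since the inequalities point opposite ways, species 1 can invade but species 2 cannot.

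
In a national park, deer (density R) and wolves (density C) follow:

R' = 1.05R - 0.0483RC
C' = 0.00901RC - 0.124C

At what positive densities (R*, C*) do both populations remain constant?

Set dC/dt = 0 with C > 0: 0.00901R - 0.124 = 0, so R* = 0.124/0.00901 = 13.8.
Set dR/dt = 0 with R > 0: 1.05 - 0.0483C = 0, so C* = 1.05/0.0483 = 21.7.

R* ≈ 13.8, C* ≈ 21.7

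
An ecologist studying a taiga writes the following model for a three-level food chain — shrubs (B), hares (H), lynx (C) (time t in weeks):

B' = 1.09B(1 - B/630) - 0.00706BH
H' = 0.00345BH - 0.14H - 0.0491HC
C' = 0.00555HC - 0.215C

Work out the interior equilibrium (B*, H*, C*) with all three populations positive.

From dC/dt = 0: 0.00555H* = 0.215, so H* = 38.7.
From dB/dt = 0: 1.09(1 - B*/630) = 0.00706·38.7, giving B* = 630·(1 - 0.251) = 472.
From dH/dt = 0: 0.00345·472 - 0.14 = 0.0491C*, so C* = 1.49/0.0491 = 30.3.

B* ≈ 472, H* ≈ 38.7, C* ≈ 30.3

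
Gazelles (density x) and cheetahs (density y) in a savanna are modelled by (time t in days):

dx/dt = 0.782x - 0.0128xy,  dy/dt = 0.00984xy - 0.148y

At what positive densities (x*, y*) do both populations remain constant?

Set dy/dt = 0 with y > 0: 0.00984x - 0.148 = 0, so x* = 0.148/0.00984 = 15.
Set dx/dt = 0 with x > 0: 0.782 - 0.0128y = 0, so y* = 0.782/0.0128 = 61.1.

x* ≈ 15, y* ≈ 61.1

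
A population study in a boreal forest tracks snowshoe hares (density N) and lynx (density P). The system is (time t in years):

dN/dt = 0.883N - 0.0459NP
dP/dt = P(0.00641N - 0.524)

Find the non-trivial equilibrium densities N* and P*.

N* ≈ 81.7, P* ≈ 19.2

Set dP/dt = 0 with P > 0: 0.00641N - 0.524 = 0, so N* = 0.524/0.00641 = 81.7.
Set dN/dt = 0 with N > 0: 0.883 - 0.0459P = 0, so P* = 0.883/0.0459 = 19.2.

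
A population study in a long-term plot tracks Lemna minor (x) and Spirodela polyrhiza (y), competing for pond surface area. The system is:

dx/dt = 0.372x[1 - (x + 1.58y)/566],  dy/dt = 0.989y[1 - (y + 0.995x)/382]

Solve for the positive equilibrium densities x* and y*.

x* ≈ 65.7, y* ≈ 317

Setting both brackets to zero gives the nullclines x + 1.58y = 566 and 0.995x + y = 382.
Substituting y = 382 - 0.995x into the first: x(1 - 1.58·0.995) = 566 - 1.58·382.
So x* = -37.6/-0.572 = 65.7, and then y* = 382 - 0.995·65.7 = 317.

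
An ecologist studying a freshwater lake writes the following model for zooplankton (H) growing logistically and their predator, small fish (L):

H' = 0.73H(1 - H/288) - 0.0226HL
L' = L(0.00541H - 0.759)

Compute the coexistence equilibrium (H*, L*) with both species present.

From dL/dt = 0 with L > 0: 0.00541H* = 0.759, so H* = 140.
Substitute into dH/dt = 0: 0.73(1 - 140/288) = 0.0226L*.
The bracket is 0.513, giving L* = 0.374/0.0226 = 16.6.

H* ≈ 140, L* ≈ 16.6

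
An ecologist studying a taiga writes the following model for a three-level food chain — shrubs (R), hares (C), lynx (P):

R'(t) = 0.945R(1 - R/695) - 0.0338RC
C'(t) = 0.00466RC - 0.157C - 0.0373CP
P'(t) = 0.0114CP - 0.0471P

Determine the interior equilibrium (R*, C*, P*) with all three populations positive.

From dP/dt = 0: 0.0114C* = 0.0471, so C* = 4.13.
From dR/dt = 0: 0.945(1 - R*/695) = 0.0338·4.13, giving R* = 695·(1 - 0.148) = 592.
From dC/dt = 0: 0.00466·592 - 0.157 = 0.0373P*, so P* = 2.6/0.0373 = 69.8.

R* ≈ 592, C* ≈ 4.13, P* ≈ 69.8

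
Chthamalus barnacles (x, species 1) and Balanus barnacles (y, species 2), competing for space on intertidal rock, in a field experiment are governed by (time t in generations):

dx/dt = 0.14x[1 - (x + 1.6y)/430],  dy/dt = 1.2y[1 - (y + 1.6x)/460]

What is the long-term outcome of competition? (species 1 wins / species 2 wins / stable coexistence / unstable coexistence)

unstable coexistence (outcome depends on initial conditions)

Compare the nullcline intercepts: K1/α12 = 430/1.6 = 269 < K2 = 460; K2/α21 = 460/1.6 = 288 < K1 = 430.
Since both are reversed, neither can invade when rare; the interior point is a saddle.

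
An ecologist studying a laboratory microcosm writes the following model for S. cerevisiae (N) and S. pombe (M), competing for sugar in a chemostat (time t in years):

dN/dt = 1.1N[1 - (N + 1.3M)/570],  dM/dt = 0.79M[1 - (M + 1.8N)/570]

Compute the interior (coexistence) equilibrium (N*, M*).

Setting both brackets to zero gives the nullclines N + 1.3M = 570 and 1.8N + M = 570.
Substituting M = 570 - 1.8N into the first: N(1 - 1.3·1.8) = 570 - 1.3·570.
So N* = -171/-1.34 = 128, and then M* = 570 - 1.8·128 = 340.

N* ≈ 128, M* ≈ 340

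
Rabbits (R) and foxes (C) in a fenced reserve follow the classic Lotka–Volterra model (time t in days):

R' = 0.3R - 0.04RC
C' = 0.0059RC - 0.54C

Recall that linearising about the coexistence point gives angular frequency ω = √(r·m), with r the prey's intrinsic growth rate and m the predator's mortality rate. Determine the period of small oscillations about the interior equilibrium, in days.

Here r = 0.3 and m = 0.54, so r·m = 0.162.
ω = √0.162 = 0.402 per day, hence T = 2π/ω ≈ 15.6 days.

T ≈ 15.6 days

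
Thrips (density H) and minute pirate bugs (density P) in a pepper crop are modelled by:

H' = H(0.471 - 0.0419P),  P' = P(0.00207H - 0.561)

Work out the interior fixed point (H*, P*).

H* ≈ 271, P* ≈ 11.2

Set dP/dt = 0 with P > 0: 0.00207H - 0.561 = 0, so H* = 0.561/0.00207 = 271.
Set dH/dt = 0 with H > 0: 0.471 - 0.0419P = 0, so P* = 0.471/0.0419 = 11.2.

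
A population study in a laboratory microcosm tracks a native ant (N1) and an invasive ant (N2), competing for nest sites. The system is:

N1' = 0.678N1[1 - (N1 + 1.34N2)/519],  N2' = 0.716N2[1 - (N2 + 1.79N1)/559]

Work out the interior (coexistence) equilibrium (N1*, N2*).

N1* ≈ 164, N2* ≈ 265

Setting both brackets to zero gives the nullclines N1 + 1.34N2 = 519 and 1.79N1 + N2 = 559.
Substituting N2 = 559 - 1.79N1 into the first: N1(1 - 1.34·1.79) = 519 - 1.34·559.
So N1* = -230/-1.4 = 164, and then N2* = 559 - 1.79·164 = 265.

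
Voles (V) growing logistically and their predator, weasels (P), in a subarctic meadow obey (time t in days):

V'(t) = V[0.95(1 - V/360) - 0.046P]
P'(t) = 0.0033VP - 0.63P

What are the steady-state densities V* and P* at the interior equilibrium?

V* ≈ 191, P* ≈ 9.7

From dP/dt = 0 with P > 0: 0.0033V* = 0.63, so V* = 191.
Substitute into dV/dt = 0: 0.95(1 - 191/360) = 0.046P*.
The bracket is 0.47, giving P* = 0.446/0.046 = 9.7.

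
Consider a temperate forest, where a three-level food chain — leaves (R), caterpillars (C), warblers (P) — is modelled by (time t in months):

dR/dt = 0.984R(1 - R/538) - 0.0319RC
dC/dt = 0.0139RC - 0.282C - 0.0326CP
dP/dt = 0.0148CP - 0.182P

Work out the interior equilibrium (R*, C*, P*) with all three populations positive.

From dP/dt = 0: 0.0148C* = 0.182, so C* = 12.3.
From dR/dt = 0: 0.984(1 - R*/538) = 0.0319·12.3, giving R* = 538·(1 - 0.399) = 324.
From dC/dt = 0: 0.0139·324 - 0.282 = 0.0326P*, so P* = 4.21/0.0326 = 129.

R* ≈ 324, C* ≈ 12.3, P* ≈ 129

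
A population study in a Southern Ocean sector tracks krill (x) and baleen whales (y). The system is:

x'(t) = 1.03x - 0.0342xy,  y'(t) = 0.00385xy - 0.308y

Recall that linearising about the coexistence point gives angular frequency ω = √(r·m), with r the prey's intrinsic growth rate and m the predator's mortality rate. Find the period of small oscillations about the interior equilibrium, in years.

T ≈ 11.2 years

Here r = 1.03 and m = 0.308, so r·m = 0.317.
ω = √0.317 = 0.563 per year, hence T = 2π/ω ≈ 11.2 years.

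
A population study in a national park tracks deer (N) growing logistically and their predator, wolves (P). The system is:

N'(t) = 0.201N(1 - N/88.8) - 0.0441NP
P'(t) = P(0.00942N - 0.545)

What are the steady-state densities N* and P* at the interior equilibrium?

From dP/dt = 0 with P > 0: 0.00942N* = 0.545, so N* = 57.9.
Substitute into dN/dt = 0: 0.201(1 - 57.9/88.8) = 0.0441P*.
The bracket is 0.348, giving P* = 0.07/0.0441 = 1.59.

N* ≈ 57.9, P* ≈ 1.59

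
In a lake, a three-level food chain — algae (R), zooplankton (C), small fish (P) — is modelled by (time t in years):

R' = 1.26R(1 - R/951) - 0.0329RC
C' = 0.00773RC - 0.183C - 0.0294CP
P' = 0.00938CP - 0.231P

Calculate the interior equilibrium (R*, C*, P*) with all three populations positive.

From dP/dt = 0: 0.00938C* = 0.231, so C* = 24.6.
From dR/dt = 0: 1.26(1 - R*/951) = 0.0329·24.6, giving R* = 951·(1 - 0.643) = 339.
From dC/dt = 0: 0.00773·339 - 0.183 = 0.0294P*, so P* = 2.44/0.0294 = 83.

R* ≈ 339, C* ≈ 24.6, P* ≈ 83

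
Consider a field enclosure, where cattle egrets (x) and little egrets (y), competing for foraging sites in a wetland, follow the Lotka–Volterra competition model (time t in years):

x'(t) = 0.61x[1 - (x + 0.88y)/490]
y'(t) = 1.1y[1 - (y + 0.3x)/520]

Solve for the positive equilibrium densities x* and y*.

x* ≈ 44, y* ≈ 507

Setting both brackets to zero gives the nullclines x + 0.88y = 490 and 0.3x + y = 520.
Substituting y = 520 - 0.3x into the first: x(1 - 0.88·0.3) = 490 - 0.88·520.
So x* = 32.4/0.736 = 44, and then y* = 520 - 0.3·44 = 507.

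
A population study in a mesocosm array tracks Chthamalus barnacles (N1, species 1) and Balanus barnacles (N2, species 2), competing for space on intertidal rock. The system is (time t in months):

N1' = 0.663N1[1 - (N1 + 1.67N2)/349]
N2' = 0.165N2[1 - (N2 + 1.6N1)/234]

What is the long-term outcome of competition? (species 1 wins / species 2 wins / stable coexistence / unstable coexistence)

Compare the nullcline intercepts: K1/α12 = 349/1.67 = 209 < K2 = 234; K2/α21 = 234/1.6 = 146 < K1 = 349.
Since both are reversed, neither can invade when rare; the interior point is a saddle.

unstable coexistence (outcome depends on initial conditions)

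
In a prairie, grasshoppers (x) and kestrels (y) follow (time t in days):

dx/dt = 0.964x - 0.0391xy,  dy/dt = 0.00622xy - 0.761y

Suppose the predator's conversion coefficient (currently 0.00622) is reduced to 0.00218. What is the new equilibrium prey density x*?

x* ≈ 349

At the interior fixed point, setting dy/dt = 0 with y > 0 fixes x* = (predator death rate)/(xy coefficient) — independent of the other coefficients.
With the change, x* = 0.761/0.00218 = 349; it rises from 122.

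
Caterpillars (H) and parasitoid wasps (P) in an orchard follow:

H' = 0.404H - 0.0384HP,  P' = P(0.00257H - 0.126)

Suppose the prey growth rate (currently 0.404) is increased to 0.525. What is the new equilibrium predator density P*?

At the interior fixed point, setting dH/dt = 0 with H > 0 fixes P* = (prey growth rate)/(HP coefficient) — independent of the other coefficients.
With the change, P* = 0.525/0.0384 = 13.7; it rises from 10.5.

P* ≈ 13.7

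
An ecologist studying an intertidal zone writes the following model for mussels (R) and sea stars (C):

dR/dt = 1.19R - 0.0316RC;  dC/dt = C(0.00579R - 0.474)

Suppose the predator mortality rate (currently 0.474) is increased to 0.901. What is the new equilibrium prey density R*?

At the interior fixed point, setting dC/dt = 0 with C > 0 fixes R* = (predator death rate)/(RC coefficient) — independent of the other coefficients.
With the change, R* = 0.901/0.00579 = 156; it rises from 81.9.

R* ≈ 156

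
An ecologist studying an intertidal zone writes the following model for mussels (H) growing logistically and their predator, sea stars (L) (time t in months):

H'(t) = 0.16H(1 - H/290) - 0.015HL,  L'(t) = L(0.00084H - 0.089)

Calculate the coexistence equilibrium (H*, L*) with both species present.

H* ≈ 106, L* ≈ 6.77

From dL/dt = 0 with L > 0: 0.00084H* = 0.089, so H* = 106.
Substitute into dH/dt = 0: 0.16(1 - 106/290) = 0.015L*.
The bracket is 0.635, giving L* = 0.102/0.015 = 6.77.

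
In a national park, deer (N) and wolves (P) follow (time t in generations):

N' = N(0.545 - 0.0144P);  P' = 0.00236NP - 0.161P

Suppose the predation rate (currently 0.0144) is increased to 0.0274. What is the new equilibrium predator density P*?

At the interior fixed point, setting dN/dt = 0 with N > 0 fixes P* = (prey growth rate)/(NP coefficient) — independent of the other coefficients.
With the change, P* = 0.545/0.0274 = 19.9; it falls from 37.8.

P* ≈ 19.9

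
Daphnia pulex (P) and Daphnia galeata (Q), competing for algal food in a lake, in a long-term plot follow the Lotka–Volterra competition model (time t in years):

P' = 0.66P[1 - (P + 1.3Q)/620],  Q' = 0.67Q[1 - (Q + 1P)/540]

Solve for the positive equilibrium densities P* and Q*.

Setting both brackets to zero gives the nullclines P + 1.3Q = 620 and 1P + Q = 540.
Substituting Q = 540 - 1P into the first: P(1 - 1.3·1) = 620 - 1.3·540.
So P* = -82/-0.3 = 273, and then Q* = 540 - 1·273 = 267.

P* ≈ 273, Q* ≈ 267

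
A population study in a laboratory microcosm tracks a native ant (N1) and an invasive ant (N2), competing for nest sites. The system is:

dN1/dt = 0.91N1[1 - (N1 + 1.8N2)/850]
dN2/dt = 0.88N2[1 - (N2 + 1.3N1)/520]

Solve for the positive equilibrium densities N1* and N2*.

Setting both brackets to zero gives the nullclines N1 + 1.8N2 = 850 and 1.3N1 + N2 = 520.
Substituting N2 = 520 - 1.3N1 into the first: N1(1 - 1.8·1.3) = 850 - 1.8·520.
So N1* = -86/-1.34 = 64.2, and then N2* = 520 - 1.3·64.2 = 437.

N1* ≈ 64.2, N2* ≈ 437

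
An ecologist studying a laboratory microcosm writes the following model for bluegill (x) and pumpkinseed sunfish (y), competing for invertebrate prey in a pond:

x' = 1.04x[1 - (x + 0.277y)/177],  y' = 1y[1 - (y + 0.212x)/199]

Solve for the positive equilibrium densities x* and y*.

Setting both brackets to zero gives the nullclines x + 0.277y = 177 and 0.212x + y = 199.
Substituting y = 199 - 0.212x into the first: x(1 - 0.277·0.212) = 177 - 0.277·199.
So x* = 122/0.941 = 129, and then y* = 199 - 0.212·129 = 172.

x* ≈ 129, y* ≈ 172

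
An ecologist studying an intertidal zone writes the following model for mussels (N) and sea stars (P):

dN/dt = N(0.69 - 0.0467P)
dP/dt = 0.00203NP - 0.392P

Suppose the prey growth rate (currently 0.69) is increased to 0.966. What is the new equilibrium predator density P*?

P* ≈ 20.7

At the interior fixed point, setting dN/dt = 0 with N > 0 fixes P* = (prey growth rate)/(NP coefficient) — independent of the other coefficients.
With the change, P* = 0.966/0.0467 = 20.7; it rises from 14.8.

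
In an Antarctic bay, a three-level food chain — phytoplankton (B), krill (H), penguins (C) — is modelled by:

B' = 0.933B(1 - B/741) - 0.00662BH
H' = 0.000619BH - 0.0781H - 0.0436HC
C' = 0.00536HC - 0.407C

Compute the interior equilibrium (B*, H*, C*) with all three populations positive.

From dC/dt = 0: 0.00536H* = 0.407, so H* = 75.9.
From dB/dt = 0: 0.933(1 - B*/741) = 0.00662·75.9, giving B* = 741·(1 - 0.539) = 342.
From dH/dt = 0: 0.000619·342 - 0.0781 = 0.0436C*, so C* = 0.133/0.0436 = 3.06.

B* ≈ 342, H* ≈ 75.9, C* ≈ 3.06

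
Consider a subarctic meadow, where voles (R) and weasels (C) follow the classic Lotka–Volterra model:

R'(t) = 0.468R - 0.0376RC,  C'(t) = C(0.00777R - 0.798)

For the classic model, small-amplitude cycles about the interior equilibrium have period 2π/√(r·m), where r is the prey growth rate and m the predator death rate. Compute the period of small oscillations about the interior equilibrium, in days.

T ≈ 10.3 days

Here r = 0.468 and m = 0.798, so r·m = 0.373.
ω = √0.373 = 0.611 per day, hence T = 2π/ω ≈ 10.3 days.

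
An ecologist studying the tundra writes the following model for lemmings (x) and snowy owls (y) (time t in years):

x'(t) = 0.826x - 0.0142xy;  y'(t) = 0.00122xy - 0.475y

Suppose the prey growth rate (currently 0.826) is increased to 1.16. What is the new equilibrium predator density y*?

y* ≈ 81.7

At the interior fixed point, setting dx/dt = 0 with x > 0 fixes y* = (prey growth rate)/(xy coefficient) — independent of the other coefficients.
With the change, y* = 1.16/0.0142 = 81.7; it rises from 58.2.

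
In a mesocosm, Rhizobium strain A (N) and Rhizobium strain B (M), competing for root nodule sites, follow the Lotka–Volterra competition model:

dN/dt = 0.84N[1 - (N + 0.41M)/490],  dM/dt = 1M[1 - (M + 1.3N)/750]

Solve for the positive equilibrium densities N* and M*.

Setting both brackets to zero gives the nullclines N + 0.41M = 490 and 1.3N + M = 750.
Substituting M = 750 - 1.3N into the first: N(1 - 0.41·1.3) = 490 - 0.41·750.
So N* = 182/0.467 = 391, and then M* = 750 - 1.3·391 = 242.

N* ≈ 391, M* ≈ 242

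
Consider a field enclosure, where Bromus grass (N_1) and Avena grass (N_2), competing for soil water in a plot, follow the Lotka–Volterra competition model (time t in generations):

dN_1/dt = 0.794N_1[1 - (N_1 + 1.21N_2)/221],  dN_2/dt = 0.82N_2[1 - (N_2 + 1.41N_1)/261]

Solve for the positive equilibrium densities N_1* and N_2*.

Setting both brackets to zero gives the nullclines N_1 + 1.21N_2 = 221 and 1.41N_1 + N_2 = 261.
Substituting N_2 = 261 - 1.41N_1 into the first: N_1(1 - 1.21·1.41) = 221 - 1.21·261.
So N_1* = -94.8/-0.706 = 134, and then N_2* = 261 - 1.41·134 = 71.7.

N_1* ≈ 134, N_2* ≈ 71.7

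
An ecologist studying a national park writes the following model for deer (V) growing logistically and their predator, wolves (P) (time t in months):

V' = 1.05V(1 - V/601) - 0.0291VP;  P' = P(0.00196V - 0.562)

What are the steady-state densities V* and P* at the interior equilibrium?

V* ≈ 287, P* ≈ 18.9

From dP/dt = 0 with P > 0: 0.00196V* = 0.562, so V* = 287.
Substitute into dV/dt = 0: 1.05(1 - 287/601) = 0.0291P*.
The bracket is 0.523, giving P* = 0.549/0.0291 = 18.9.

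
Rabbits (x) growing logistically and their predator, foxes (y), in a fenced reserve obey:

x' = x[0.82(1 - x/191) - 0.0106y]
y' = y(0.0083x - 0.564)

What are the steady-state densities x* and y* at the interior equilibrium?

x* ≈ 68, y* ≈ 49.8

From dy/dt = 0 with y > 0: 0.0083x* = 0.564, so x* = 68.
Substitute into dx/dt = 0: 0.82(1 - 68/191) = 0.0106y*.
The bracket is 0.644, giving y* = 0.528/0.0106 = 49.8.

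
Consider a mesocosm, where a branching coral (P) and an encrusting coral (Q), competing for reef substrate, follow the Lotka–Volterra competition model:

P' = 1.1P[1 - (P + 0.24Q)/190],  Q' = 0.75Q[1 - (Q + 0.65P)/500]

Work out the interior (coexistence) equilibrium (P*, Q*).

P* ≈ 82.9, Q* ≈ 446

Setting both brackets to zero gives the nullclines P + 0.24Q = 190 and 0.65P + Q = 500.
Substituting Q = 500 - 0.65P into the first: P(1 - 0.24·0.65) = 190 - 0.24·500.
So P* = 70/0.844 = 82.9, and then Q* = 500 - 0.65·82.9 = 446.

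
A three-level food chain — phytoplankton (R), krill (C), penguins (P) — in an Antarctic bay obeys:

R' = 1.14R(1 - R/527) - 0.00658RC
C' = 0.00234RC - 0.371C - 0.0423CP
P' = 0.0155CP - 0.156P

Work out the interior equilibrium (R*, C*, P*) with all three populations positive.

R* ≈ 496, C* ≈ 10.1, P* ≈ 18.7

From dP/dt = 0: 0.0155C* = 0.156, so C* = 10.1.
From dR/dt = 0: 1.14(1 - R*/527) = 0.00658·10.1, giving R* = 527·(1 - 0.0581) = 496.
From dC/dt = 0: 0.00234·496 - 0.371 = 0.0423P*, so P* = 0.791/0.0423 = 18.7.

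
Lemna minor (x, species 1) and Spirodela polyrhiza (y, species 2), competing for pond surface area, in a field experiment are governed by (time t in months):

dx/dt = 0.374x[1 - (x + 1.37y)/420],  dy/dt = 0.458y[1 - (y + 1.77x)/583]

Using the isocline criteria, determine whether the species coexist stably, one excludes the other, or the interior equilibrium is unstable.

Compare the nullcline intercepts: K1/α12 = 420/1.37 = 307 < K2 = 583; K2/α21 = 583/1.77 = 329 < K1 = 420.
Since both are reversed, neither can invade when rare; the interior point is a saddle.

unstable coexistence (outcome depends on initial conditions)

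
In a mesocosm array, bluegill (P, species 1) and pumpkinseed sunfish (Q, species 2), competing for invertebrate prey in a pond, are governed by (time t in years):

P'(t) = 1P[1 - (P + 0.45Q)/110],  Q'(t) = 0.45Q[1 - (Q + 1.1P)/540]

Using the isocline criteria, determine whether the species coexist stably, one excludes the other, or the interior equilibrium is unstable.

Compare the nullcline intercepts: K1/α12 = 110/0.45 = 244 < K2 = 540; K2/α21 = 540/1.1 = 491 > K1 = 110.
Since the inequalities point opposite ways, species 2 can invade but species 1 cannot.

species 2 excludes species 1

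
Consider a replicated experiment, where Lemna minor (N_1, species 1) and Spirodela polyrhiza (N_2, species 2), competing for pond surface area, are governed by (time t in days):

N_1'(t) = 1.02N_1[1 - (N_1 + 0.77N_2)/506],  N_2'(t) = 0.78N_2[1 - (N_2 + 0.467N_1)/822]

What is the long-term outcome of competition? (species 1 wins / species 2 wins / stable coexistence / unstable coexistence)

species 2 excludes species 1

Compare the nullcline intercepts: K1/α12 = 506/0.77 = 657 < K2 = 822; K2/α21 = 822/0.467 = 1760 > K1 = 506.
Since the inequalities point opposite ways, species 2 can invade but species 1 cannot.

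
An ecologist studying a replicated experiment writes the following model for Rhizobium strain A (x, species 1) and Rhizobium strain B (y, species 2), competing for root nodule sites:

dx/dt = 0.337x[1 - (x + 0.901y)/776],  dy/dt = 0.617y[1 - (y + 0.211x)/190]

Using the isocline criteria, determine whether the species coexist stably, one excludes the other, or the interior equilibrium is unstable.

Compare the nullcline intercepts: K1/α12 = 776/0.901 = 861 > K2 = 190; K2/α21 = 190/0.211 = 900 > K1 = 776.
Since both inequalities hold, each species can invade when rare, so the interior equilibrium is stable.

stable coexistence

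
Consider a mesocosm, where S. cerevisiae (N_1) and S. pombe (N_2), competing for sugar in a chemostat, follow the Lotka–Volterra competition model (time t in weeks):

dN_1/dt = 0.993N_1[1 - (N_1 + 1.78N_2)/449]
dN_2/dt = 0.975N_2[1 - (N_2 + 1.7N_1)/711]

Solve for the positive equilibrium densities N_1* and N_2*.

Setting both brackets to zero gives the nullclines N_1 + 1.78N_2 = 449 and 1.7N_1 + N_2 = 711.
Substituting N_2 = 711 - 1.7N_1 into the first: N_1(1 - 1.78·1.7) = 449 - 1.78·711.
So N_1* = -817/-2.03 = 403, and then N_2* = 711 - 1.7·403 = 25.8.

N_1* ≈ 403, N_2* ≈ 25.8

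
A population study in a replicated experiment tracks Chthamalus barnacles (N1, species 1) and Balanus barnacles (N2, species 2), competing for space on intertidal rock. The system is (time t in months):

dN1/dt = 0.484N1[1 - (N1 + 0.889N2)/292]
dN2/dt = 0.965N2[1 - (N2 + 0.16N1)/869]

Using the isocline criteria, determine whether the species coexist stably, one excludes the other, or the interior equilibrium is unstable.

species 2 excludes species 1

Compare the nullcline intercepts: K1/α12 = 292/0.889 = 328 < K2 = 869; K2/α21 = 869/0.16 = 5430 > K1 = 292.
Since the inequalities point opposite ways, species 2 can invade but species 1 cannot.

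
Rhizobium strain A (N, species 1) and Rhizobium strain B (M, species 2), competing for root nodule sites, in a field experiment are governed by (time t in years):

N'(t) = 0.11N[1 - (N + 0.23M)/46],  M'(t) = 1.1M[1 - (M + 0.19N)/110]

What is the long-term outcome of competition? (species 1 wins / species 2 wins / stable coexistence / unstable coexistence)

Compare the nullcline intercepts: K1/α12 = 46/0.23 = 200 > K2 = 110; K2/α21 = 110/0.19 = 579 > K1 = 46.
Since both inequalities hold, each species can invade when rare, so the interior equilibrium is stable.

stable coexistence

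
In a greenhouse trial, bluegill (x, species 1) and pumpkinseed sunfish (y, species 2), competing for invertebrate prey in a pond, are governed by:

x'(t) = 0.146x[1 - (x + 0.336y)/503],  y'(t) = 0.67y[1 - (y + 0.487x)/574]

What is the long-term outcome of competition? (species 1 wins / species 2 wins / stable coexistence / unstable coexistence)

Compare the nullcline intercepts: K1/α12 = 503/0.336 = 1500 > K2 = 574; K2/α21 = 574/0.487 = 1180 > K1 = 503.
Since both inequalities hold, each species can invade when rare, so the interior equilibrium is stable.

stable coexistence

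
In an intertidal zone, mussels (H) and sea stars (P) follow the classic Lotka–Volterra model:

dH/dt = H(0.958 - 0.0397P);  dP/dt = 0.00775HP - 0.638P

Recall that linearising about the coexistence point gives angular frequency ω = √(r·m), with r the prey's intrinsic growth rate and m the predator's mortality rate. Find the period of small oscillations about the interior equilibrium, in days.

Here r = 0.958 and m = 0.638, so r·m = 0.611.
ω = √0.611 = 0.782 per day, hence T = 2π/ω ≈ 8.04 days.

T ≈ 8.04 days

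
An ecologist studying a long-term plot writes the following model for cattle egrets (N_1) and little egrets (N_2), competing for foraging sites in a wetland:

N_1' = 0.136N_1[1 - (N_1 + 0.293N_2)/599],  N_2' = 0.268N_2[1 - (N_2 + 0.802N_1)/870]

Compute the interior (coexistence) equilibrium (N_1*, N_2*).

Setting both brackets to zero gives the nullclines N_1 + 0.293N_2 = 599 and 0.802N_1 + N_2 = 870.
Substituting N_2 = 870 - 0.802N_1 into the first: N_1(1 - 0.293·0.802) = 599 - 0.293·870.
So N_1* = 344/0.765 = 450, and then N_2* = 870 - 0.802·450 = 509.

N_1* ≈ 450, N_2* ≈ 509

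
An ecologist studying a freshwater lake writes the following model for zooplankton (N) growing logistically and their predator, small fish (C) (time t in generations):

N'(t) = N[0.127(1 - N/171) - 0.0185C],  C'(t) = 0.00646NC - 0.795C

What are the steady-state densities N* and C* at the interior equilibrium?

From dC/dt = 0 with C > 0: 0.00646N* = 0.795, so N* = 123.
Substitute into dN/dt = 0: 0.127(1 - 123/171) = 0.0185C*.
The bracket is 0.28, giving C* = 0.0356/0.0185 = 1.92.

N* ≈ 123, C* ≈ 1.92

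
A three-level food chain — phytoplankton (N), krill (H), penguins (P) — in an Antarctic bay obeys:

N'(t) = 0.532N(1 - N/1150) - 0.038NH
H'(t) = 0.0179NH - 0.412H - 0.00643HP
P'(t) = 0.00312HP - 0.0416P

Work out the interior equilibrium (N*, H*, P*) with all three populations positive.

N* ≈ 54.8, H* ≈ 13.3, P* ≈ 88.4

From dP/dt = 0: 0.00312H* = 0.0416, so H* = 13.3.
From dN/dt = 0: 0.532(1 - N*/1150) = 0.038·13.3, giving N* = 1150·(1 - 0.952) = 54.8.
From dH/dt = 0: 0.0179·54.8 - 0.412 = 0.00643P*, so P* = 0.568/0.00643 = 88.4.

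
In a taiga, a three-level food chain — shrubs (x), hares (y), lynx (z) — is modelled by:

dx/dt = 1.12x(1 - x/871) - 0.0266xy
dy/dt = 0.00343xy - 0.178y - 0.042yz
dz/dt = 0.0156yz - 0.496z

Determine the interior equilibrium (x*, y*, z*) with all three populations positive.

From dz/dt = 0: 0.0156y* = 0.496, so y* = 31.8.
From dx/dt = 0: 1.12(1 - x*/871) = 0.0266·31.8, giving x* = 871·(1 - 0.755) = 213.
From dy/dt = 0: 0.00343·213 - 0.178 = 0.042z*, so z* = 0.554/0.042 = 13.2.

x* ≈ 213, y* ≈ 31.8, z* ≈ 13.2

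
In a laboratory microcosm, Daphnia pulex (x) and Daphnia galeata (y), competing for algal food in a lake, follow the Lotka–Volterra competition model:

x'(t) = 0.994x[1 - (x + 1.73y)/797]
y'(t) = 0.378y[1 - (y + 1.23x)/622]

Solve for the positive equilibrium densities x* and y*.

x* ≈ 247, y* ≈ 318

Setting both brackets to zero gives the nullclines x + 1.73y = 797 and 1.23x + y = 622.
Substituting y = 622 - 1.23x into the first: x(1 - 1.73·1.23) = 797 - 1.73·622.
So x* = -279/-1.13 = 247, and then y* = 622 - 1.23·247 = 318.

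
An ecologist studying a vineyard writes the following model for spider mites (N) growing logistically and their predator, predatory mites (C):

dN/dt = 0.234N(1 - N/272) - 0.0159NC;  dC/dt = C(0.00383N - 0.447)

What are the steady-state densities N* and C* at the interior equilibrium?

From dC/dt = 0 with C > 0: 0.00383N* = 0.447, so N* = 117.
Substitute into dN/dt = 0: 0.234(1 - 117/272) = 0.0159C*.
The bracket is 0.571, giving C* = 0.134/0.0159 = 8.4.

N* ≈ 117, C* ≈ 8.4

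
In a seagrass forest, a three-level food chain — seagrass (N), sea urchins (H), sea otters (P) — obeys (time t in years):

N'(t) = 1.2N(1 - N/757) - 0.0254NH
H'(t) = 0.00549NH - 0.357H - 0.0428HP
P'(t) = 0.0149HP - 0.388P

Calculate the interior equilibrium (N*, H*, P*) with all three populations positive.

N* ≈ 340, H* ≈ 26, P* ≈ 35.2

From dP/dt = 0: 0.0149H* = 0.388, so H* = 26.
From dN/dt = 0: 1.2(1 - N*/757) = 0.0254·26, giving N* = 757·(1 - 0.551) = 340.
From dH/dt = 0: 0.00549·340 - 0.357 = 0.0428P*, so P* = 1.51/0.0428 = 35.2.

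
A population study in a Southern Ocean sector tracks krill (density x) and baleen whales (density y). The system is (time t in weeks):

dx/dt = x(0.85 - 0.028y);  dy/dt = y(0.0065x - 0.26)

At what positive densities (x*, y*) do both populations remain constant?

x* ≈ 40, y* ≈ 30.4

Set dy/dt = 0 with y > 0: 0.0065x - 0.26 = 0, so x* = 0.26/0.0065 = 40.
Set dx/dt = 0 with x > 0: 0.85 - 0.028y = 0, so y* = 0.85/0.028 = 30.4.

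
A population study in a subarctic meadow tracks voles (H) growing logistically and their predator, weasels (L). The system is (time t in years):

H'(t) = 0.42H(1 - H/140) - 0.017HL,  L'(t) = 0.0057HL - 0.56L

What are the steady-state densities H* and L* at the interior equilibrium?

H* ≈ 98.2, L* ≈ 7.37

From dL/dt = 0 with L > 0: 0.0057H* = 0.56, so H* = 98.2.
Substitute into dH/dt = 0: 0.42(1 - 98.2/140) = 0.017L*.
The bracket is 0.298, giving L* = 0.125/0.017 = 7.37.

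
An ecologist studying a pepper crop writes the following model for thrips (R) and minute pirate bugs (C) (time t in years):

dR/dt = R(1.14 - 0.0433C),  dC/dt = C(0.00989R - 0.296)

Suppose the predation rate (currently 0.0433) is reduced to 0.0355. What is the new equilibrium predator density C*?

C* ≈ 32.1

At the interior fixed point, setting dR/dt = 0 with R > 0 fixes C* = (prey growth rate)/(RC coefficient) — independent of the other coefficients.
With the change, C* = 1.14/0.0355 = 32.1; it rises from 26.3.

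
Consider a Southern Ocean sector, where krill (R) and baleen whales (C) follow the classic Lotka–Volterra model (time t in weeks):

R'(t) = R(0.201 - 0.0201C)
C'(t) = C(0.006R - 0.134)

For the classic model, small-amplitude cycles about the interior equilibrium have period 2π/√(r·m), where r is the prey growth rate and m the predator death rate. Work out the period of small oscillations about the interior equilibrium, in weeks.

T ≈ 38.3 weeks

Here r = 0.201 and m = 0.134, so r·m = 0.0269.
ω = √0.0269 = 0.164 per week, hence T = 2π/ω ≈ 38.3 weeks.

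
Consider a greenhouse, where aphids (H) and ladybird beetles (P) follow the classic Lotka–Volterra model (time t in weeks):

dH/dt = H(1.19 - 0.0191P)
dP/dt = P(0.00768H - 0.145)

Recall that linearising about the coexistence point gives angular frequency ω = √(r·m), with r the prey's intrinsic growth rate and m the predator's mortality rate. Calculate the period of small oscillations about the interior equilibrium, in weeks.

T ≈ 15.1 weeks

Here r = 1.19 and m = 0.145, so r·m = 0.173.
ω = √0.173 = 0.415 per week, hence T = 2π/ω ≈ 15.1 weeks.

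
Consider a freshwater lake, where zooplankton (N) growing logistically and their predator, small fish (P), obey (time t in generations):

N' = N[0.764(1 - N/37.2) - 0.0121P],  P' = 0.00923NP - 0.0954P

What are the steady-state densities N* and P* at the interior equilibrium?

N* ≈ 10.3, P* ≈ 45.6

From dP/dt = 0 with P > 0: 0.00923N* = 0.0954, so N* = 10.3.
Substitute into dN/dt = 0: 0.764(1 - 10.3/37.2) = 0.0121P*.
The bracket is 0.722, giving P* = 0.552/0.0121 = 45.6.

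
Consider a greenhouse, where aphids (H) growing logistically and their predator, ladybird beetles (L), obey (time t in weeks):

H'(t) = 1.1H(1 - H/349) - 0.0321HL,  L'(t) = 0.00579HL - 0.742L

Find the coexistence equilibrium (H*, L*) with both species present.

H* ≈ 128, L* ≈ 21.7

From dL/dt = 0 with L > 0: 0.00579H* = 0.742, so H* = 128.
Substitute into dH/dt = 0: 1.1(1 - 128/349) = 0.0321L*.
The bracket is 0.633, giving L* = 0.696/0.0321 = 21.7.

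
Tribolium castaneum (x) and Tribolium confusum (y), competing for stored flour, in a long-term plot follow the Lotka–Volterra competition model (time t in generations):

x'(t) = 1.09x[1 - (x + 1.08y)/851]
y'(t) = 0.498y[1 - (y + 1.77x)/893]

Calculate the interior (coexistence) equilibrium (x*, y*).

x* ≈ 124, y* ≈ 673

Setting both brackets to zero gives the nullclines x + 1.08y = 851 and 1.77x + y = 893.
Substituting y = 893 - 1.77x into the first: x(1 - 1.08·1.77) = 851 - 1.08·893.
So x* = -113/-0.912 = 124, and then y* = 893 - 1.77·124 = 673.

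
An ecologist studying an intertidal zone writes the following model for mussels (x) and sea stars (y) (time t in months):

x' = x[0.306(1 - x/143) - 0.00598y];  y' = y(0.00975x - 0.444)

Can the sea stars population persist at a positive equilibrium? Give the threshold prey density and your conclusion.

The predator equation gives dy/dt > 0 only when x > 0.444/0.00975 = 45.5.
Without the predator, x → K = 143. Since 143 > 45.5, the predator can invade and persist.

Threshold x = 45.5; K > 45.5, so yes, the predator persists.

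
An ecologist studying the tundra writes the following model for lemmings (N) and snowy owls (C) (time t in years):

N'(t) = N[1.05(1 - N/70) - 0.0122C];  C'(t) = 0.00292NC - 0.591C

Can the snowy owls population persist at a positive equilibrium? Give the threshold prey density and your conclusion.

Threshold N = 202; K < 202, so no, the predator goes extinct.

The predator equation gives dC/dt > 0 only when N > 0.591/0.00292 = 202.
Without the predator, N → K = 70. Since 70 < 202, the predator cannot invade.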